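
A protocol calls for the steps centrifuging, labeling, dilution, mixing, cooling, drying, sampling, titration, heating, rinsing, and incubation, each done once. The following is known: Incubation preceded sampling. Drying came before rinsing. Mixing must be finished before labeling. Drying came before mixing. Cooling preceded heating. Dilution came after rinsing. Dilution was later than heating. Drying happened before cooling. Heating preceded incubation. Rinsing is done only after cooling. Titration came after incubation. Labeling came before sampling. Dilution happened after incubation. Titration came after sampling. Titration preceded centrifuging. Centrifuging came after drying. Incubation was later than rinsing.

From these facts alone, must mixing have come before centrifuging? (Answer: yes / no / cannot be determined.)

yes

Chain the constraints: mixing → labeling → sampling → titration → centrifuging. Each link is directly stated, so mixing comes before centrifuging.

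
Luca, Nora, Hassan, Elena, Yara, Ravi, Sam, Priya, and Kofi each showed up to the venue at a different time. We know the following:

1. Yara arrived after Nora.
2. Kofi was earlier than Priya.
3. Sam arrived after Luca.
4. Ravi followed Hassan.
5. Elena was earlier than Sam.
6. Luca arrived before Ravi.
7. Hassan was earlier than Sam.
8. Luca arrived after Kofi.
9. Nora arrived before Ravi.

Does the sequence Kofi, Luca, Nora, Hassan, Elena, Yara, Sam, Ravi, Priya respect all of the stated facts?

Check each stated constraint against the proposed order — e.g. Luca is ahead of Ravi; Kofi is ahead of Priya. Every pair is in the required order; nothing is violated.

yes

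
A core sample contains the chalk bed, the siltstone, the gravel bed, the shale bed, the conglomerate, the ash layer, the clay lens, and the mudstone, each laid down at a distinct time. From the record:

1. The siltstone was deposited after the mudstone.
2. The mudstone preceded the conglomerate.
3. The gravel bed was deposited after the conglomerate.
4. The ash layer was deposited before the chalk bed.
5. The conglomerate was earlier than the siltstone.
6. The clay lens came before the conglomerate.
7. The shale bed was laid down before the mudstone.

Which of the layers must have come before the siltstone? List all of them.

Directly stated before the siltstone: the conglomerate and the mudstone.
The clay lens reaches the siltstone via the clay lens → the conglomerate → the siltstone.
The shale bed reaches the siltstone via the shale bed → the mudstone → the siltstone.

the clay lens, the conglomerate, the mudstone, the shale bed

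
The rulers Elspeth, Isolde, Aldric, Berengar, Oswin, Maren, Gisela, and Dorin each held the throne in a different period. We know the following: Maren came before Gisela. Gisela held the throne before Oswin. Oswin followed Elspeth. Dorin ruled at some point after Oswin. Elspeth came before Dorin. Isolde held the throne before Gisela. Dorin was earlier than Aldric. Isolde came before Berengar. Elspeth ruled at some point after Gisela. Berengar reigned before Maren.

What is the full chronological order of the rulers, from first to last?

Isolde, Berengar, Maren, Gisela, Elspeth, Oswin, Dorin, Aldric

The constraints fix every adjacent pair, so only one ordering works:
Isolde → Berengar → Maren → Gisela → Elspeth → Oswin → Dorin → Aldric.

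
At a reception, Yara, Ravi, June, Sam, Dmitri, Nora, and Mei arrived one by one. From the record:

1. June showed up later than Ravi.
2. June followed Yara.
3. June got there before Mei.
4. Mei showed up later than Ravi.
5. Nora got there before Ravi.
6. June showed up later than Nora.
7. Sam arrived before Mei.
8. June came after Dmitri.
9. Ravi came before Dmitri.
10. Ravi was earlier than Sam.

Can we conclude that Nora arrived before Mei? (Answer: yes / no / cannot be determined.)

yes

Chain the constraints: Nora → June → Mei. Each link is directly stated, so Nora comes before Mei.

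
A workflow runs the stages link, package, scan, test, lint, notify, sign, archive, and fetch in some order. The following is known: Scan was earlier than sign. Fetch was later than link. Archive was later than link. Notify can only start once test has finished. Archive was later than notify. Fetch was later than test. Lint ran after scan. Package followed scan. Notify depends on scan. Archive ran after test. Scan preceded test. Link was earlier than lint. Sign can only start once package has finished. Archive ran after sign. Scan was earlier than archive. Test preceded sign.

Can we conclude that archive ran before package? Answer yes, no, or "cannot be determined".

Tracing the constraints gives package → sign → archive, so package must come before archive.
That means archive cannot be before package.

no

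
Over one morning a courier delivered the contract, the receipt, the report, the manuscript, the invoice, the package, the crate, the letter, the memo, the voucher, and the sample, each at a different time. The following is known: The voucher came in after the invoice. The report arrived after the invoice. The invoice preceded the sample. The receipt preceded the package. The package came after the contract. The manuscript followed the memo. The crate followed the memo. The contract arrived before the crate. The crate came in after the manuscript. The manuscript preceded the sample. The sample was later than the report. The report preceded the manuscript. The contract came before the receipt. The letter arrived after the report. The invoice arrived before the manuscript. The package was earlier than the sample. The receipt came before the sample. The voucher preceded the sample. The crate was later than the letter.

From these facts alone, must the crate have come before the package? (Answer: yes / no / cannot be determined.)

cannot be determined

No chain of stated constraints runs from the crate to the package, and none runs from the package to the crate either.
So the relative order of the crate and the package is not fixed by the given facts.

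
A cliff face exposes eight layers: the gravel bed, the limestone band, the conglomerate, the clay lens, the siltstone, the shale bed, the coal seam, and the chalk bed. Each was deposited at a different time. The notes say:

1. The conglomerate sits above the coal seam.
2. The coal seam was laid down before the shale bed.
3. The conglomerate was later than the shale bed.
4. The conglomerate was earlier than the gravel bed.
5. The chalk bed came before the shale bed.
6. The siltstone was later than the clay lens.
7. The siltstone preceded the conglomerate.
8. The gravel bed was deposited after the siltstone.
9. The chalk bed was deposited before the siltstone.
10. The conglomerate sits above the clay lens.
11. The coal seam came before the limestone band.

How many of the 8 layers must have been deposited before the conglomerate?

5

Directly stated before the conglomerate: the clay lens, the coal seam, the shale bed, and the siltstone.
The chalk bed reaches the conglomerate via the chalk bed → the shale bed → the conglomerate.
No chain forces the gravel bed (or any of the others) ahead of the conglomerate.
That's the chalk bed, the clay lens, the coal seam, the shale bed, and the siltstone — 5 in all.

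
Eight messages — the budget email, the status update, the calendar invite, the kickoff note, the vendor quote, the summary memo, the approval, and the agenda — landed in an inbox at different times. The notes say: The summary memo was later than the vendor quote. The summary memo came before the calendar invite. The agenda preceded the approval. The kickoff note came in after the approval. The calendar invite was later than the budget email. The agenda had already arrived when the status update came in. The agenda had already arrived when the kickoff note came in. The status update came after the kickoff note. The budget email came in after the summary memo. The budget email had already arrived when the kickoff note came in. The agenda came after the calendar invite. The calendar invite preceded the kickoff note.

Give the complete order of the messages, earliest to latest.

the vendor quote, the summary memo, the budget email, the calendar invite, the agenda, the approval, the kickoff note, the status update

The constraints fix every adjacent pair, so only one ordering works:
the vendor quote → the summary memo → the budget email → the calendar invite → the agenda → the approval → the kickoff note → the status update.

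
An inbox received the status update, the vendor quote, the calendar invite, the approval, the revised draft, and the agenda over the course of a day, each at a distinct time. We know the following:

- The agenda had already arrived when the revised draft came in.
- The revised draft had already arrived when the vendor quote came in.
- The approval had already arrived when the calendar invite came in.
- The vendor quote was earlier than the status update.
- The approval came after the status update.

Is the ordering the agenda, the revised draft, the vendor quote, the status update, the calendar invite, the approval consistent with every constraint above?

no

The constraints require the approval before the calendar invite, but in the proposed sequence the calendar invite appears ahead of the approval. That one violation is enough.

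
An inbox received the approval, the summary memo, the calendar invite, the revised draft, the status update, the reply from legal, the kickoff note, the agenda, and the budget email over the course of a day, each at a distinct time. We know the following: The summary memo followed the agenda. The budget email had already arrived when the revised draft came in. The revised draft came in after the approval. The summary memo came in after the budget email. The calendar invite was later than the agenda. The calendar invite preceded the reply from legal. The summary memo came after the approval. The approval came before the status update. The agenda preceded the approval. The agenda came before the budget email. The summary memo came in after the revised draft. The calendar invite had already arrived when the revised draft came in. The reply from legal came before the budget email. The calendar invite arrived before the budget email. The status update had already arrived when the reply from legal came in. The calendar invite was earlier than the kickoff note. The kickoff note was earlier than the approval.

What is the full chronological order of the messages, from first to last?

The constraints fix every adjacent pair, so only one ordering works:
the agenda → the calendar invite → the kickoff note → the approval → the status update → the reply from legal → the budget email → the revised draft → the summary memo.

the agenda, the calendar invite, the kickoff note, the approval, the status update, the reply from legal, the budget email, the revised draft, the summary memo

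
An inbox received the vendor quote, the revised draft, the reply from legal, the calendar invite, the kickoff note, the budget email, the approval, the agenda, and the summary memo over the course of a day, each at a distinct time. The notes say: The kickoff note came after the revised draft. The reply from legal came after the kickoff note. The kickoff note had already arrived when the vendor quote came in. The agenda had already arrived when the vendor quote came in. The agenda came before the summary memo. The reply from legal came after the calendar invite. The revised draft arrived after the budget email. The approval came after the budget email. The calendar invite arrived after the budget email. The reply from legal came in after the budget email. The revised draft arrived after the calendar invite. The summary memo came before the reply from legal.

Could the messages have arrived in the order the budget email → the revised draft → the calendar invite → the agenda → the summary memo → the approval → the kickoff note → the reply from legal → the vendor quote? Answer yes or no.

no

The constraints require the calendar invite before the revised draft, but in the proposed sequence the revised draft appears ahead of the calendar invite. That one violation is enough.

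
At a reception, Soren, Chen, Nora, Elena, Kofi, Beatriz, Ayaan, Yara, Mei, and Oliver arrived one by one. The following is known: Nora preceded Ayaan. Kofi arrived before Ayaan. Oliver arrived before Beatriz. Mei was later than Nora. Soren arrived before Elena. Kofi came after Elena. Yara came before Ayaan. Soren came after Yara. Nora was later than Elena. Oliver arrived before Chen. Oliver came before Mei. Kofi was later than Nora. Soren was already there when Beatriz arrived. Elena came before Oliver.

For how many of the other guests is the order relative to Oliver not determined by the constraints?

Forced before Oliver: Elena, Soren, and Yara; forced after Oliver: Beatriz, Chen, and Mei.
That leaves Ayaan, Kofi, and Nora with no forced order relative to Oliver — 3.

3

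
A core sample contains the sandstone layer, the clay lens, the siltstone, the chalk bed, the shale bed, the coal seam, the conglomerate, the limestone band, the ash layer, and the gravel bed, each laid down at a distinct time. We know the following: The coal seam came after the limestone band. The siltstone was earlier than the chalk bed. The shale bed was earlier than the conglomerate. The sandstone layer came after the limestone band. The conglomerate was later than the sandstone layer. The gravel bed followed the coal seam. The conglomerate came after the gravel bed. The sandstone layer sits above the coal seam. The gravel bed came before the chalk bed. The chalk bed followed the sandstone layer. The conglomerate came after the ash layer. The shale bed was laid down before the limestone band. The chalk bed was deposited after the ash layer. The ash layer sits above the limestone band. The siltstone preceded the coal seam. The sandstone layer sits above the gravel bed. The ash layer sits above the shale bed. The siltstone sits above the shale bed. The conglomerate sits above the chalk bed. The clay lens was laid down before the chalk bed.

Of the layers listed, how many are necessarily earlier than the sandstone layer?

Directly stated before the sandstone layer: the coal seam, the gravel bed, and the limestone band.
The shale bed reaches the sandstone layer via the shale bed → the limestone band → the sandstone layer.
The siltstone reaches the sandstone layer via the siltstone → the coal seam → the sandstone layer.
No chain forces the conglomerate (or any of the others) ahead of the sandstone layer.
That's the coal seam, the gravel bed, the limestone band, the shale bed, and the siltstone — 5 in all.

5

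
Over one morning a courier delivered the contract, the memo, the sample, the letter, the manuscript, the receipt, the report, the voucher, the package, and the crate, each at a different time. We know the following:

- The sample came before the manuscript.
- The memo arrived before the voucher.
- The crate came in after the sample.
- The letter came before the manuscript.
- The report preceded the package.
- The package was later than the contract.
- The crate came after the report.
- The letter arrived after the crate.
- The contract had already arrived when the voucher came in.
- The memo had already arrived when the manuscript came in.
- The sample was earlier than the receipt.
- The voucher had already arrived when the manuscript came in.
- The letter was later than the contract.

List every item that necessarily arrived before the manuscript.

the contract, the crate, the letter, the memo, the report, the sample, the voucher

Directly stated before the manuscript: the letter, the memo, the sample, and the voucher.
The contract reaches the manuscript via the contract → the letter → the manuscript.
The crate reaches the manuscript via the crate → the letter → the manuscript.
The report reaches the manuscript via the report → the crate → the letter → the manuscript.
No chain forces the package (or any of the others) ahead of the manuscript.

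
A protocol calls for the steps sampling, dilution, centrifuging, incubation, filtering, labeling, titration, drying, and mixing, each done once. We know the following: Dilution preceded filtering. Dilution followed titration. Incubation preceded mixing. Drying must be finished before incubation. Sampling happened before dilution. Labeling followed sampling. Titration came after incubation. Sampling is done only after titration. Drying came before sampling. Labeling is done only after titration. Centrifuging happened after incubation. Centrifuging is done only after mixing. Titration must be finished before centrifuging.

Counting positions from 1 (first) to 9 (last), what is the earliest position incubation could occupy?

2

Drying must come before incubation — 1 forced predecessor.
Nothing else is forced ahead of incubation, so its earliest slot is position 1 + 1 = 2.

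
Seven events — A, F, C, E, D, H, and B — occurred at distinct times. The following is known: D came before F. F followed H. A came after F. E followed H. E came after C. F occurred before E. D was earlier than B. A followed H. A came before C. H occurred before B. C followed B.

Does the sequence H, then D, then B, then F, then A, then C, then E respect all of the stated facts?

yes

Check each stated constraint against the proposed order — e.g. H is ahead of A; H is ahead of E. Every pair is in the required order; nothing is violated.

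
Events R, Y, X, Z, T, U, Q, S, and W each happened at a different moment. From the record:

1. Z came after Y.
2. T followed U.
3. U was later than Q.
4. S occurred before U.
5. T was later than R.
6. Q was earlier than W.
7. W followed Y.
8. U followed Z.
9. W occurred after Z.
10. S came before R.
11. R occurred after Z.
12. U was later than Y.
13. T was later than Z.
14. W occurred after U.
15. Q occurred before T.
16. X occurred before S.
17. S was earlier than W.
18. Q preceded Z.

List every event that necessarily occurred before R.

Directly stated before R: S and Z.
Q reaches R via Q → Z → R.
X reaches R via X → S → R.
Y reaches R via Y → Z → R.
No chain forces U (or any of the others) ahead of R.

Q, S, X, Y, Z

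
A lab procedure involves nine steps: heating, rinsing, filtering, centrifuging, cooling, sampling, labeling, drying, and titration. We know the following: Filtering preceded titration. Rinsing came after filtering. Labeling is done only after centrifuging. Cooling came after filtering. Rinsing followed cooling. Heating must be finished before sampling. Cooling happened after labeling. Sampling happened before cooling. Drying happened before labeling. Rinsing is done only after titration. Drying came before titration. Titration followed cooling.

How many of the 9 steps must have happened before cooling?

6

Directly stated before cooling: filtering, labeling, and sampling.
Centrifuging reaches cooling via centrifuging → labeling → cooling.
Drying reaches cooling via drying → labeling → cooling.
Heating reaches cooling via heating → sampling → cooling.
That's centrifuging, drying, filtering, heating, labeling, and sampling — 6 in all.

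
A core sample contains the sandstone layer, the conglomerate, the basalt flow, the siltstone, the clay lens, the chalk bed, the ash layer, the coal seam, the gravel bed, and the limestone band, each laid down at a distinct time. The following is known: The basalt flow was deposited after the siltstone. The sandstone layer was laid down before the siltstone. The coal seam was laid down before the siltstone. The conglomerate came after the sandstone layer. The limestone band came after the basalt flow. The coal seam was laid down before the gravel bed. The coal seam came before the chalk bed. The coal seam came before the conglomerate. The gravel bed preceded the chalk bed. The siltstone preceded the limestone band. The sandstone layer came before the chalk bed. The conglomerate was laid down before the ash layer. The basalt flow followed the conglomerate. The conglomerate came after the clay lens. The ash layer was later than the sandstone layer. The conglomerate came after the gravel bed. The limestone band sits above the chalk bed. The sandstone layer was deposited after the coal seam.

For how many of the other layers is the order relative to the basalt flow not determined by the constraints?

2

Forced before the basalt flow: the clay lens, the coal seam, the conglomerate, the gravel bed, the sandstone layer, and the siltstone; forced after the basalt flow: the limestone band.
That leaves the ash layer and the chalk bed with no forced order relative to the basalt flow — 2.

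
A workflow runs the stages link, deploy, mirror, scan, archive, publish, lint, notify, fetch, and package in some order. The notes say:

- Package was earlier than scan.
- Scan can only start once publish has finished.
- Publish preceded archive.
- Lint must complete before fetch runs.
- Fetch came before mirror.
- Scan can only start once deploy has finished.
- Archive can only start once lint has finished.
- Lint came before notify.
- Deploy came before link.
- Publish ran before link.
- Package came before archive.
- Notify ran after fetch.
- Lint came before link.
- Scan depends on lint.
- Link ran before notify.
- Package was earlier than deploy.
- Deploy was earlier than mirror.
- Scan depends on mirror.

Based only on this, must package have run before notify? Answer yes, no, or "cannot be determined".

Chain the constraints: package → deploy → link → notify. Each link is directly stated, so package comes before notify.

yes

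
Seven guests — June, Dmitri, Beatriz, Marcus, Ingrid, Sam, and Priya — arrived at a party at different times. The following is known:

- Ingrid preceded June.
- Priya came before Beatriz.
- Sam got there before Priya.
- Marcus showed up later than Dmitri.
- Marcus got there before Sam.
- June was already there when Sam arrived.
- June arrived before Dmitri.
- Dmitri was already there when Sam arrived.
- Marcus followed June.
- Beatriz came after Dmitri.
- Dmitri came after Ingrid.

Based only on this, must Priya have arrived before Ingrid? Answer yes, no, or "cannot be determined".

no

Tracing the constraints gives Ingrid → Dmitri → Sam → Priya, so Ingrid must come before Priya.
That means Priya cannot be before Ingrid.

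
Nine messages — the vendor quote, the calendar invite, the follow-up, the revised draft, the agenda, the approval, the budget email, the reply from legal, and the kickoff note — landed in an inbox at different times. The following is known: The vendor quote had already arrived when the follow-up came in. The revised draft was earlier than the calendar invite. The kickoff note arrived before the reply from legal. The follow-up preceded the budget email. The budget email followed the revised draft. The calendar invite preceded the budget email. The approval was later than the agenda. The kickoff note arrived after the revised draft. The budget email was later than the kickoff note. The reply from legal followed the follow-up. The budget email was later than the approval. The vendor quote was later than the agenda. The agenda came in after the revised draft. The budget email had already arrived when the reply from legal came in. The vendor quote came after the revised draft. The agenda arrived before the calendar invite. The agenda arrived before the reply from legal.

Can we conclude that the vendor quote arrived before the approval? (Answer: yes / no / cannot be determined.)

No chain of stated constraints runs from the vendor quote to the approval, and none runs from the approval to the vendor quote either.
So the relative order of the vendor quote and the approval is not fixed by the given facts.

cannot be determined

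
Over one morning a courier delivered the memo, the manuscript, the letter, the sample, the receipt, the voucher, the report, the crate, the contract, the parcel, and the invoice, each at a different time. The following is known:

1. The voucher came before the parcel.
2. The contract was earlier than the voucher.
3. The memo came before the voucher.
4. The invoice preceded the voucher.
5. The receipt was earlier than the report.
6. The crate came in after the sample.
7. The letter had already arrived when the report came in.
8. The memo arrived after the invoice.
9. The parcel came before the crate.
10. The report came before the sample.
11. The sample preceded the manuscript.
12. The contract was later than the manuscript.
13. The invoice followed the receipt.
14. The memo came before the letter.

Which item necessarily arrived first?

the receipt

The receipt has a chain of constraints placing it before every other item, so the receipt must be first.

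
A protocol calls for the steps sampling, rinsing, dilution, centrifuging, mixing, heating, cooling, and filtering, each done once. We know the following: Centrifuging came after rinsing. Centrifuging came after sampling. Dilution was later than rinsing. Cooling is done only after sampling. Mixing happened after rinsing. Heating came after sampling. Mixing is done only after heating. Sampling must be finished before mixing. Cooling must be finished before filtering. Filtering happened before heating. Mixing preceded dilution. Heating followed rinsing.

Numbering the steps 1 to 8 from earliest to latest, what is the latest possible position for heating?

6

Heating must come before dilution and mixing — 2 steps forced after it.
Everything else can be placed before heating in some valid order, so heating can sit as late as position 8 − 2 = 6.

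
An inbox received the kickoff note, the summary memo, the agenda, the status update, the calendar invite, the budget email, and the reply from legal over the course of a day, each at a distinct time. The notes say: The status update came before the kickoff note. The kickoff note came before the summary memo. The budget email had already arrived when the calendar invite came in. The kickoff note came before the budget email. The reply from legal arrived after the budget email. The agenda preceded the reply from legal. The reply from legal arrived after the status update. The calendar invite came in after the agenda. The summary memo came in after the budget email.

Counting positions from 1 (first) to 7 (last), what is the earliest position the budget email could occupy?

3

The kickoff note and the status update must both come before the budget email — 2 forced predecessors.
Nothing else is forced ahead of the budget email, so its earliest slot is position 2 + 1 = 3.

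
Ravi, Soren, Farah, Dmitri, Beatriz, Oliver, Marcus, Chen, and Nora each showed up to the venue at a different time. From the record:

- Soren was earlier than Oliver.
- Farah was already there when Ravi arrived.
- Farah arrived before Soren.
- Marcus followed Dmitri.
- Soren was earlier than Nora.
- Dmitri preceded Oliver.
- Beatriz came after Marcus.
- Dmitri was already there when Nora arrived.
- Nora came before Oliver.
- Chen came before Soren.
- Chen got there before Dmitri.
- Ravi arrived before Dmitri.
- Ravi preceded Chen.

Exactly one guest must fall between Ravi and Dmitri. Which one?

Chen

Tracing the constraints gives Ravi → Chen → Dmitri, so Chen sits after Ravi and before Dmitri.
No other guest is forced both after Ravi and before Dmitri.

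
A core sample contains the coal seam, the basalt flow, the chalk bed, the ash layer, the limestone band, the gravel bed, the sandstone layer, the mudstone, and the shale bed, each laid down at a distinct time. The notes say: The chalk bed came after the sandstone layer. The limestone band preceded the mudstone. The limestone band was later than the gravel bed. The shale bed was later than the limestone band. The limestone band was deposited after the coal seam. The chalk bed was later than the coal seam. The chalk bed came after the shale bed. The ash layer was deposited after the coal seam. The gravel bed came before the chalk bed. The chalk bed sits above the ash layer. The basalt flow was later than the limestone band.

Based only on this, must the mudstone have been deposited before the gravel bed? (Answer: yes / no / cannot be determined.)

no

Tracing the constraints gives the gravel bed → the limestone band → the mudstone, so the gravel bed must come before the mudstone.
That means the mudstone cannot be before the gravel bed.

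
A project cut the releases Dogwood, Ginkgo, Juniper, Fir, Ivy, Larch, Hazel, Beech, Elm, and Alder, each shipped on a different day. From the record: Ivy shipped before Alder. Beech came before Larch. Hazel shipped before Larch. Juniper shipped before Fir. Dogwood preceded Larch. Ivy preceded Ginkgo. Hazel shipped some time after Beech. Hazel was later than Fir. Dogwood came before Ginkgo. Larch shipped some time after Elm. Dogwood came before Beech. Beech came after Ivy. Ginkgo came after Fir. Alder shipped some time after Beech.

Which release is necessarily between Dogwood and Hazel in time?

Beech

Tracing the constraints gives Dogwood → Beech → Hazel, so Beech sits after Dogwood and before Hazel.
No other release is forced both after Dogwood and before Hazel.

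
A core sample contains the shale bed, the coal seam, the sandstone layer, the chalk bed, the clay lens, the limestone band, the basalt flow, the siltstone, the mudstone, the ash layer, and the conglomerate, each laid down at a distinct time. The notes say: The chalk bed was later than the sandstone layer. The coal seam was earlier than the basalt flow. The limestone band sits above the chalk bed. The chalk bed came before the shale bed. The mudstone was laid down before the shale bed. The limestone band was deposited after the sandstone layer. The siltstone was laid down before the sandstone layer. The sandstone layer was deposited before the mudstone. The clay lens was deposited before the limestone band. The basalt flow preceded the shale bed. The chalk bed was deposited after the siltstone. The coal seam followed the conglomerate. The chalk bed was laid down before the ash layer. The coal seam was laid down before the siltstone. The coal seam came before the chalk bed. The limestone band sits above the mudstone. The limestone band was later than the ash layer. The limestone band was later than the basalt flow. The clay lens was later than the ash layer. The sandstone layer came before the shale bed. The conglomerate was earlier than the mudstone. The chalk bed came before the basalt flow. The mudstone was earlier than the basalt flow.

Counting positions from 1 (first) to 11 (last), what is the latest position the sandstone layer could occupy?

The sandstone layer must come before the ash layer, the basalt flow, the chalk bed, the clay lens, the limestone band, the mudstone, and the shale bed — 7 layers forced after it.
Everything else can be placed before the sandstone layer in some valid order, so the sandstone layer can sit as late as position 11 − 7 = 4.

4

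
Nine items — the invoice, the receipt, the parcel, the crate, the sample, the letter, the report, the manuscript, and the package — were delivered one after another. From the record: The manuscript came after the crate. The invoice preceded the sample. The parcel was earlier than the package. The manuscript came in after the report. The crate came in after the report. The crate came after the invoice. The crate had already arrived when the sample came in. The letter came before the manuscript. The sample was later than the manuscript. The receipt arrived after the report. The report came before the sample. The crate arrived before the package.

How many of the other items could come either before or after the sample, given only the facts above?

Forced before the sample: the crate, the invoice, the letter, the manuscript, and the report.
That leaves the package, the parcel, and the receipt with no forced order relative to the sample — 3.

3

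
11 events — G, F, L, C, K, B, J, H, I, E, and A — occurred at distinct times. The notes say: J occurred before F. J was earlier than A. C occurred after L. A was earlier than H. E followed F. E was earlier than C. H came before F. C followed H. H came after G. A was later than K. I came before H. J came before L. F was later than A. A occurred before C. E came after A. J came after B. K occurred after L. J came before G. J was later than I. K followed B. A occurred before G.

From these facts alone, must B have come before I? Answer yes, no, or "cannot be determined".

No chain of stated constraints runs from B to I, and none runs from I to B either.
So the relative order of B and I is not fixed by the given facts.

cannot be determined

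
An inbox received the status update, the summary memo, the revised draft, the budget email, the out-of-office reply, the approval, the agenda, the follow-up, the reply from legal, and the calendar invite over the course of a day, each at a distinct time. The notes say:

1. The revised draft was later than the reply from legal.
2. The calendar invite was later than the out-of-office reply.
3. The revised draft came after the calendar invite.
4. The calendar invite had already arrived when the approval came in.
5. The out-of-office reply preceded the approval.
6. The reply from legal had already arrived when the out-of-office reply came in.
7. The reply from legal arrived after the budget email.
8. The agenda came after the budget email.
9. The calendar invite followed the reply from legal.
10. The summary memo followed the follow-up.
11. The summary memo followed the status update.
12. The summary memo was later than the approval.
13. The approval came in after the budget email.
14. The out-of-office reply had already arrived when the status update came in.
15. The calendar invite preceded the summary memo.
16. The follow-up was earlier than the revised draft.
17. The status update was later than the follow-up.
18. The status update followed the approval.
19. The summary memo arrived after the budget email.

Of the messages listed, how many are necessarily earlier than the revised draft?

5

Directly stated before the revised draft: the calendar invite, the follow-up, and the reply from legal.
The budget email reaches the revised draft via the budget email → the reply from legal → the revised draft.
The out-of-office reply reaches the revised draft via the out-of-office reply → the calendar invite → the revised draft.
That's the budget email, the calendar invite, the follow-up, the out-of-office reply, and the reply from legal — 5 in all.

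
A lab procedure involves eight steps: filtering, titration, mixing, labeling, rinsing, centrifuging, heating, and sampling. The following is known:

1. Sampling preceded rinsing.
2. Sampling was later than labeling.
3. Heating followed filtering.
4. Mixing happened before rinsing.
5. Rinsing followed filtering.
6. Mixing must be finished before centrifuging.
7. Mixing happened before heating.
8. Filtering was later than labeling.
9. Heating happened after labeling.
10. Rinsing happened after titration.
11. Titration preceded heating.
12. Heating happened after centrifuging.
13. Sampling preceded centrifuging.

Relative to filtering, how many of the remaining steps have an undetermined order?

4

Forced before filtering: labeling; forced after filtering: heating and rinsing.
That leaves centrifuging, mixing, sampling, and titration with no forced order relative to filtering — 4.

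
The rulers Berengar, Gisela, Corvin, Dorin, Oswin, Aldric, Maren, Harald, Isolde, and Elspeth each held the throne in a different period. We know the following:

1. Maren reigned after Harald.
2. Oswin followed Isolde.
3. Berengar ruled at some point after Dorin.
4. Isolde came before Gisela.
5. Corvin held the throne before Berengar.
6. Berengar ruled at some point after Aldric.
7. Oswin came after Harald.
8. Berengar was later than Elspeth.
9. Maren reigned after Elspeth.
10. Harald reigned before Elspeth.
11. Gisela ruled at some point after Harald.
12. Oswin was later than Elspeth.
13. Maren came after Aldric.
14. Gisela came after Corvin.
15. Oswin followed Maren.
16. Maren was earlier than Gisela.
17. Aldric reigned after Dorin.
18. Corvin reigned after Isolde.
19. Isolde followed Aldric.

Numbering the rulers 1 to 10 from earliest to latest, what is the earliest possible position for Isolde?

Aldric and Dorin must both come before Isolde — 2 forced predecessors.
Nothing else is forced ahead of Isolde, so their earliest slot is position 2 + 1 = 3.

3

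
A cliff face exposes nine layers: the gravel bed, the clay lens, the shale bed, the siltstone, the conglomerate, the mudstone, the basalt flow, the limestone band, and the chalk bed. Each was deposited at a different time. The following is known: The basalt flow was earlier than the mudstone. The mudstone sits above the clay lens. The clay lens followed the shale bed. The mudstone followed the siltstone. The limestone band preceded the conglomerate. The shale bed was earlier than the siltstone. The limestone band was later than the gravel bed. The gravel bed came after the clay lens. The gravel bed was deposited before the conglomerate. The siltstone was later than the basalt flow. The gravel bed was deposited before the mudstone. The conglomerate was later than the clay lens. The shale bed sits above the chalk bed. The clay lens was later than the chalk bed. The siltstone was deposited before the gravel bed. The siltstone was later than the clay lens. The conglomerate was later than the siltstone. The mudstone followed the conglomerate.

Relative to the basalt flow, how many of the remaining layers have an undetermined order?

3

Forced after the basalt flow: the conglomerate, the gravel bed, the limestone band, the mudstone, and the siltstone.
That leaves the chalk bed, the clay lens, and the shale bed with no forced order relative to the basalt flow — 3.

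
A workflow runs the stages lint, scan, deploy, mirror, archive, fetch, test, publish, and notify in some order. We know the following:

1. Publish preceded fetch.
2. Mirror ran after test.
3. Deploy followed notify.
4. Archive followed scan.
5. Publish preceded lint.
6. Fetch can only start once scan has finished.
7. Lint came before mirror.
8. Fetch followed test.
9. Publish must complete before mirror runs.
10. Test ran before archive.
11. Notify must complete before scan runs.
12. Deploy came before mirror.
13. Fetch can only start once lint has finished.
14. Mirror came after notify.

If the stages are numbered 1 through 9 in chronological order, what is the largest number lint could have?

Lint must come before fetch and mirror — 2 stages forced after it.
Everything else can be placed before lint in some valid order, so lint can sit as late as position 9 − 2 = 7.

7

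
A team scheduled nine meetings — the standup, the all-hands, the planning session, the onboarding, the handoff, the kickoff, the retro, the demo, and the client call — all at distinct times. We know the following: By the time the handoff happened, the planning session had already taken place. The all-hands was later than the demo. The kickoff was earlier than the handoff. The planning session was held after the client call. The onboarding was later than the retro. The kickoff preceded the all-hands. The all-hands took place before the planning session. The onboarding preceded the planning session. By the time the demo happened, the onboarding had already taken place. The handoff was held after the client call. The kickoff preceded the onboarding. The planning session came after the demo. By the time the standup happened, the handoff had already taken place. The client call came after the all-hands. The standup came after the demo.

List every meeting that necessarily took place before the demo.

the kickoff, the onboarding, the retro

Directly stated before the demo: the onboarding.
The kickoff reaches the demo via the kickoff → the onboarding → the demo.
The retro reaches the demo via the retro → the onboarding → the demo.
No chain forces the client call (or any of the others) ahead of the demo.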